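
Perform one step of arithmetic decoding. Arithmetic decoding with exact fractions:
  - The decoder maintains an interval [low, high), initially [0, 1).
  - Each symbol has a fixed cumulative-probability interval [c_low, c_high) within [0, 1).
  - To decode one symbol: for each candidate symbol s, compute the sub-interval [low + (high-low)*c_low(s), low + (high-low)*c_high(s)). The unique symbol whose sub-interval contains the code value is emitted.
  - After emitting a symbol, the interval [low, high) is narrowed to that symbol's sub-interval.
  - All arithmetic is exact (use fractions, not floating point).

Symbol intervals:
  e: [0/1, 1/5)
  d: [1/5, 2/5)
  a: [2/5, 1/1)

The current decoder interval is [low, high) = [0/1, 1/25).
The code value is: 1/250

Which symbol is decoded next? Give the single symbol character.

Interval width = high − low = 1/25 − 0/1 = 1/25
Scaled code = (code − low) / width = (1/250 − 0/1) / 1/25 = 1/10
  e: [0/1, 1/5) ← scaled code falls here ✓
  d: [1/5, 2/5) 
  a: [2/5, 1/1) 

Answer: e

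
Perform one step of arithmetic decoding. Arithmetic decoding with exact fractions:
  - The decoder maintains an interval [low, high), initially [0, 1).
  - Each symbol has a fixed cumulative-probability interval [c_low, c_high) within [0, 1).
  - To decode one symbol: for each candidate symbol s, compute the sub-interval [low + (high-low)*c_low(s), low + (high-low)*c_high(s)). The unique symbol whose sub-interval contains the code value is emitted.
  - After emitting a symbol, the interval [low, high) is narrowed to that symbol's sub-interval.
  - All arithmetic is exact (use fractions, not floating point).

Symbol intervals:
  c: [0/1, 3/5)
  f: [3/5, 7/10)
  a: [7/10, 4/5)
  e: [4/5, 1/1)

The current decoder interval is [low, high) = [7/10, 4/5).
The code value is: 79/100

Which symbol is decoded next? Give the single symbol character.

Interval width = high − low = 4/5 − 7/10 = 1/10
Scaled code = (code − low) / width = (79/100 − 7/10) / 1/10 = 9/10
  c: [0/1, 3/5) 
  f: [3/5, 7/10) 
  a: [7/10, 4/5) 
  e: [4/5, 1/1) ← scaled code falls here ✓

Answer: e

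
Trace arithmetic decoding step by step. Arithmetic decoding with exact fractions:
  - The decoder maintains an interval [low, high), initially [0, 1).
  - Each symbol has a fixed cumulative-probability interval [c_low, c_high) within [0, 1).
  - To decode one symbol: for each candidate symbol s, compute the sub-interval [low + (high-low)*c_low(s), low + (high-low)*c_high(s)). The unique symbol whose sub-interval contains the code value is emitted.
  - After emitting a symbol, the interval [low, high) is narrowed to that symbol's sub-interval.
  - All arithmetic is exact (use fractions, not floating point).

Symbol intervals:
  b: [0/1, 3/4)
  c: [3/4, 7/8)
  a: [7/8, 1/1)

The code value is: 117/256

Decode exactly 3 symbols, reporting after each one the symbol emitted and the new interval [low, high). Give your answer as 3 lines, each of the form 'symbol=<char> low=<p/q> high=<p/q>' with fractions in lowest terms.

Step 1: interval [0/1, 1/1), width = 1/1 - 0/1 = 1/1
  'b': [0/1 + 1/1*0/1, 0/1 + 1/1*3/4) = [0/1, 3/4) <- contains code 117/256
  'c': [0/1 + 1/1*3/4, 0/1 + 1/1*7/8) = [3/4, 7/8)
  'a': [0/1 + 1/1*7/8, 0/1 + 1/1*1/1) = [7/8, 1/1)
  emit 'b', narrow to [0/1, 3/4)
Step 2: interval [0/1, 3/4), width = 3/4 - 0/1 = 3/4
  'b': [0/1 + 3/4*0/1, 0/1 + 3/4*3/4) = [0/1, 9/16) <- contains code 117/256
  'c': [0/1 + 3/4*3/4, 0/1 + 3/4*7/8) = [9/16, 21/32)
  'a': [0/1 + 3/4*7/8, 0/1 + 3/4*1/1) = [21/32, 3/4)
  emit 'b', narrow to [0/1, 9/16)
Step 3: interval [0/1, 9/16), width = 9/16 - 0/1 = 9/16
  'b': [0/1 + 9/16*0/1, 0/1 + 9/16*3/4) = [0/1, 27/64)
  'c': [0/1 + 9/16*3/4, 0/1 + 9/16*7/8) = [27/64, 63/128) <- contains code 117/256
  'a': [0/1 + 9/16*7/8, 0/1 + 9/16*1/1) = [63/128, 9/16)
  emit 'c', narrow to [27/64, 63/128)

Answer: symbol=b low=0/1 high=3/4
symbol=b low=0/1 high=9/16
symbol=c low=27/64 high=63/128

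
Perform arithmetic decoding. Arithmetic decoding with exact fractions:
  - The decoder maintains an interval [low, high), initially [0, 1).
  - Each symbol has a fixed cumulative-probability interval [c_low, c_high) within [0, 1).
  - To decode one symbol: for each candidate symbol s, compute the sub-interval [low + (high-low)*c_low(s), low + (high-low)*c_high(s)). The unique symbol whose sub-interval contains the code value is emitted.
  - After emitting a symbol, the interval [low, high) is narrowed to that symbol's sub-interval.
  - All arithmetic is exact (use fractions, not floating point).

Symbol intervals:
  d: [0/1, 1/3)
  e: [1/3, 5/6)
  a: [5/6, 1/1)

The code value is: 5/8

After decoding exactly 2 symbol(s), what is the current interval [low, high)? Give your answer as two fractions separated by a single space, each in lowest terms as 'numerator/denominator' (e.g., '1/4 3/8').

Answer: 1/2 3/4

Derivation:
Step 1: interval [0/1, 1/1), width = 1/1 - 0/1 = 1/1
  'd': [0/1 + 1/1*0/1, 0/1 + 1/1*1/3) = [0/1, 1/3)
  'e': [0/1 + 1/1*1/3, 0/1 + 1/1*5/6) = [1/3, 5/6) <- contains code 5/8
  'a': [0/1 + 1/1*5/6, 0/1 + 1/1*1/1) = [5/6, 1/1)
  emit 'e', narrow to [1/3, 5/6)
Step 2: interval [1/3, 5/6), width = 5/6 - 1/3 = 1/2
  'd': [1/3 + 1/2*0/1, 1/3 + 1/2*1/3) = [1/3, 1/2)
  'e': [1/3 + 1/2*1/3, 1/3 + 1/2*5/6) = [1/2, 3/4) <- contains code 5/8
  'a': [1/3 + 1/2*5/6, 1/3 + 1/2*1/1) = [3/4, 5/6)
  emit 'e', narrow to [1/2, 3/4)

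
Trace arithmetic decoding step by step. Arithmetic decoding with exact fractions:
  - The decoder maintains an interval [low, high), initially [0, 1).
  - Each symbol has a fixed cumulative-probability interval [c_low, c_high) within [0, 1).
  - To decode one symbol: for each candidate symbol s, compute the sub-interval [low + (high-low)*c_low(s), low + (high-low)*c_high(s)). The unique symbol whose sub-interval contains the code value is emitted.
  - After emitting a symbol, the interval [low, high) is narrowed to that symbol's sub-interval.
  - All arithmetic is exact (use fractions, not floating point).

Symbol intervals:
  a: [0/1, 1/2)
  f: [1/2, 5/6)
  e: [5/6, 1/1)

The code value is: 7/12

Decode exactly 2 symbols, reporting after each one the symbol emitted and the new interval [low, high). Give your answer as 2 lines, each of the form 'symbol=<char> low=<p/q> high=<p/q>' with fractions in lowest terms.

Answer: symbol=f low=1/2 high=5/6
symbol=a low=1/2 high=2/3

Derivation:
Step 1: interval [0/1, 1/1), width = 1/1 - 0/1 = 1/1
  'a': [0/1 + 1/1*0/1, 0/1 + 1/1*1/2) = [0/1, 1/2)
  'f': [0/1 + 1/1*1/2, 0/1 + 1/1*5/6) = [1/2, 5/6) <- contains code 7/12
  'e': [0/1 + 1/1*5/6, 0/1 + 1/1*1/1) = [5/6, 1/1)
  emit 'f', narrow to [1/2, 5/6)
Step 2: interval [1/2, 5/6), width = 5/6 - 1/2 = 1/3
  'a': [1/2 + 1/3*0/1, 1/2 + 1/3*1/2) = [1/2, 2/3) <- contains code 7/12
  'f': [1/2 + 1/3*1/2, 1/2 + 1/3*5/6) = [2/3, 7/9)
  'e': [1/2 + 1/3*5/6, 1/2 + 1/3*1/1) = [7/9, 5/6)
  emit 'a', narrow to [1/2, 2/3)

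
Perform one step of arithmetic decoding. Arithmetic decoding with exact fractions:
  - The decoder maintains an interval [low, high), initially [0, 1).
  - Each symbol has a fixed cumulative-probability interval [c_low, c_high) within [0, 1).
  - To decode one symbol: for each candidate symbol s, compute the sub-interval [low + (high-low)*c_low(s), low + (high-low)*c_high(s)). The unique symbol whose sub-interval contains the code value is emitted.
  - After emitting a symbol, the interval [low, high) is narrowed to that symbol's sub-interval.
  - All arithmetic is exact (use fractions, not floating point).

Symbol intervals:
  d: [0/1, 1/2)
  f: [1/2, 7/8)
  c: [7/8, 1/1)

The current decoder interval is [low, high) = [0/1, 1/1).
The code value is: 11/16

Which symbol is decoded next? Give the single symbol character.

Interval width = high − low = 1/1 − 0/1 = 1/1
Scaled code = (code − low) / width = (11/16 − 0/1) / 1/1 = 11/16
  d: [0/1, 1/2) 
  f: [1/2, 7/8) ← scaled code falls here ✓
  c: [7/8, 1/1) 

Answer: f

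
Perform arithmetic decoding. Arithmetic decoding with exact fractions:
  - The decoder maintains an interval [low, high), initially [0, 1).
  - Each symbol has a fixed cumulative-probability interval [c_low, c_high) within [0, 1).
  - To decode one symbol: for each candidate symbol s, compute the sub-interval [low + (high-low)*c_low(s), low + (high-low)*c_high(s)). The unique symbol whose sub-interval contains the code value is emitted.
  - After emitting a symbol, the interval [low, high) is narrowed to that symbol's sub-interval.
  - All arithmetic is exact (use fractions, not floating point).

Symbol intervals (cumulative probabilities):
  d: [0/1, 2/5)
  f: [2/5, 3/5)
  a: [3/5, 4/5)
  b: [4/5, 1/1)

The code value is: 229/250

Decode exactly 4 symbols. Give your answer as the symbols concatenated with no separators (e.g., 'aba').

Step 1: interval [0/1, 1/1), width = 1/1 - 0/1 = 1/1
  'd': [0/1 + 1/1*0/1, 0/1 + 1/1*2/5) = [0/1, 2/5)
  'f': [0/1 + 1/1*2/5, 0/1 + 1/1*3/5) = [2/5, 3/5)
  'a': [0/1 + 1/1*3/5, 0/1 + 1/1*4/5) = [3/5, 4/5)
  'b': [0/1 + 1/1*4/5, 0/1 + 1/1*1/1) = [4/5, 1/1) <- contains code 229/250
  emit 'b', narrow to [4/5, 1/1)
Step 2: interval [4/5, 1/1), width = 1/1 - 4/5 = 1/5
  'd': [4/5 + 1/5*0/1, 4/5 + 1/5*2/5) = [4/5, 22/25)
  'f': [4/5 + 1/5*2/5, 4/5 + 1/5*3/5) = [22/25, 23/25) <- contains code 229/250
  'a': [4/5 + 1/5*3/5, 4/5 + 1/5*4/5) = [23/25, 24/25)
  'b': [4/5 + 1/5*4/5, 4/5 + 1/5*1/1) = [24/25, 1/1)
  emit 'f', narrow to [22/25, 23/25)
Step 3: interval [22/25, 23/25), width = 23/25 - 22/25 = 1/25
  'd': [22/25 + 1/25*0/1, 22/25 + 1/25*2/5) = [22/25, 112/125)
  'f': [22/25 + 1/25*2/5, 22/25 + 1/25*3/5) = [112/125, 113/125)
  'a': [22/25 + 1/25*3/5, 22/25 + 1/25*4/5) = [113/125, 114/125)
  'b': [22/25 + 1/25*4/5, 22/25 + 1/25*1/1) = [114/125, 23/25) <- contains code 229/250
  emit 'b', narrow to [114/125, 23/25)
Step 4: interval [114/125, 23/25), width = 23/25 - 114/125 = 1/125
  'd': [114/125 + 1/125*0/1, 114/125 + 1/125*2/5) = [114/125, 572/625)
  'f': [114/125 + 1/125*2/5, 114/125 + 1/125*3/5) = [572/625, 573/625) <- contains code 229/250
  'a': [114/125 + 1/125*3/5, 114/125 + 1/125*4/5) = [573/625, 574/625)
  'b': [114/125 + 1/125*4/5, 114/125 + 1/125*1/1) = [574/625, 23/25)
  emit 'f', narrow to [572/625, 573/625)

Answer: bfbf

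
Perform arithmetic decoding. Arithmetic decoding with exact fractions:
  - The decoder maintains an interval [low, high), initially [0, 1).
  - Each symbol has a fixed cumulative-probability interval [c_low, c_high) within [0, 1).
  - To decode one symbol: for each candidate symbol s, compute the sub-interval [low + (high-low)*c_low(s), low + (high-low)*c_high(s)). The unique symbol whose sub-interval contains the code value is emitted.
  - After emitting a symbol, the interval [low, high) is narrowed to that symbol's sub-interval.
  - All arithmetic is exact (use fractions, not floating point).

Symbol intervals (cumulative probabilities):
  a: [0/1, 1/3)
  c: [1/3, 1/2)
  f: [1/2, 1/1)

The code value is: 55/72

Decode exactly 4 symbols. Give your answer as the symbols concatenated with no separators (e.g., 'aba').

Answer: ffaa

Derivation:
Step 1: interval [0/1, 1/1), width = 1/1 - 0/1 = 1/1
  'a': [0/1 + 1/1*0/1, 0/1 + 1/1*1/3) = [0/1, 1/3)
  'c': [0/1 + 1/1*1/3, 0/1 + 1/1*1/2) = [1/3, 1/2)
  'f': [0/1 + 1/1*1/2, 0/1 + 1/1*1/1) = [1/2, 1/1) <- contains code 55/72
  emit 'f', narrow to [1/2, 1/1)
Step 2: interval [1/2, 1/1), width = 1/1 - 1/2 = 1/2
  'a': [1/2 + 1/2*0/1, 1/2 + 1/2*1/3) = [1/2, 2/3)
  'c': [1/2 + 1/2*1/3, 1/2 + 1/2*1/2) = [2/3, 3/4)
  'f': [1/2 + 1/2*1/2, 1/2 + 1/2*1/1) = [3/4, 1/1) <- contains code 55/72
  emit 'f', narrow to [3/4, 1/1)
Step 3: interval [3/4, 1/1), width = 1/1 - 3/4 = 1/4
  'a': [3/4 + 1/4*0/1, 3/4 + 1/4*1/3) = [3/4, 5/6) <- contains code 55/72
  'c': [3/4 + 1/4*1/3, 3/4 + 1/4*1/2) = [5/6, 7/8)
  'f': [3/4 + 1/4*1/2, 3/4 + 1/4*1/1) = [7/8, 1/1)
  emit 'a', narrow to [3/4, 5/6)
Step 4: interval [3/4, 5/6), width = 5/6 - 3/4 = 1/12
  'a': [3/4 + 1/12*0/1, 3/4 + 1/12*1/3) = [3/4, 7/9) <- contains code 55/72
  'c': [3/4 + 1/12*1/3, 3/4 + 1/12*1/2) = [7/9, 19/24)
  'f': [3/4 + 1/12*1/2, 3/4 + 1/12*1/1) = [19/24, 5/6)
  emit 'a', narrow to [3/4, 7/9)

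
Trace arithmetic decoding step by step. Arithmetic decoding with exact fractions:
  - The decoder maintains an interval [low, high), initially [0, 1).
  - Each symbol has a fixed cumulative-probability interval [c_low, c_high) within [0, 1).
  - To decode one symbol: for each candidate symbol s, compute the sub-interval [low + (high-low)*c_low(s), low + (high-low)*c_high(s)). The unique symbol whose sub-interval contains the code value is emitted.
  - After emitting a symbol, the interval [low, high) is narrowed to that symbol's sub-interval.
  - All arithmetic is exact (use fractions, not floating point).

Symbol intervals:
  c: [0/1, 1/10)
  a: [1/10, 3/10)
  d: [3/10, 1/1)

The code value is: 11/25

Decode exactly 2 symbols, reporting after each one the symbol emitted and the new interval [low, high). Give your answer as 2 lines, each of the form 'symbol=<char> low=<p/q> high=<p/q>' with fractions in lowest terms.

Step 1: interval [0/1, 1/1), width = 1/1 - 0/1 = 1/1
  'c': [0/1 + 1/1*0/1, 0/1 + 1/1*1/10) = [0/1, 1/10)
  'a': [0/1 + 1/1*1/10, 0/1 + 1/1*3/10) = [1/10, 3/10)
  'd': [0/1 + 1/1*3/10, 0/1 + 1/1*1/1) = [3/10, 1/1) <- contains code 11/25
  emit 'd', narrow to [3/10, 1/1)
Step 2: interval [3/10, 1/1), width = 1/1 - 3/10 = 7/10
  'c': [3/10 + 7/10*0/1, 3/10 + 7/10*1/10) = [3/10, 37/100)
  'a': [3/10 + 7/10*1/10, 3/10 + 7/10*3/10) = [37/100, 51/100) <- contains code 11/25
  'd': [3/10 + 7/10*3/10, 3/10 + 7/10*1/1) = [51/100, 1/1)
  emit 'a', narrow to [37/100, 51/100)

Answer: symbol=d low=3/10 high=1/1
symbol=a low=37/100 high=51/100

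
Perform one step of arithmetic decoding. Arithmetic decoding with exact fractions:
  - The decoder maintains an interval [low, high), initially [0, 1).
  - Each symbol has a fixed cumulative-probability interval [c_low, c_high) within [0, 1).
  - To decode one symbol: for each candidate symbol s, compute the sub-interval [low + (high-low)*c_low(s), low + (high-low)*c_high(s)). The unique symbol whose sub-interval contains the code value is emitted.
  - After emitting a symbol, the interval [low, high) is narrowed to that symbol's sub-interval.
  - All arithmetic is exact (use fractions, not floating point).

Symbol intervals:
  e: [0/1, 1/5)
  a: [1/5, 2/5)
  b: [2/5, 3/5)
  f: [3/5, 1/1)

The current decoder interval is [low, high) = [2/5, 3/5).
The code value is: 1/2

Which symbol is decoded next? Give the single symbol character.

Answer: b

Derivation:
Interval width = high − low = 3/5 − 2/5 = 1/5
Scaled code = (code − low) / width = (1/2 − 2/5) / 1/5 = 1/2
  e: [0/1, 1/5) 
  a: [1/5, 2/5) 
  b: [2/5, 3/5) ← scaled code falls here ✓
  f: [3/5, 1/1) 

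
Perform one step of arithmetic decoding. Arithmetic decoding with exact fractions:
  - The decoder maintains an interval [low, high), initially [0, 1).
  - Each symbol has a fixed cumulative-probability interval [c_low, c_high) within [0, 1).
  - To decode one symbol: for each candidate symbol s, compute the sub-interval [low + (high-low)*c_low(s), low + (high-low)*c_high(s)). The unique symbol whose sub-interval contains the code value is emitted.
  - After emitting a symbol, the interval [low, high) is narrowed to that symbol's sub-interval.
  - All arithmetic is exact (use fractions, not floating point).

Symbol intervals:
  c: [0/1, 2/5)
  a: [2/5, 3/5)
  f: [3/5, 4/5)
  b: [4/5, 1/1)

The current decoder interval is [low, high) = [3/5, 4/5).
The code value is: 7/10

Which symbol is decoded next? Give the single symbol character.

Answer: a

Derivation:
Interval width = high − low = 4/5 − 3/5 = 1/5
Scaled code = (code − low) / width = (7/10 − 3/5) / 1/5 = 1/2
  c: [0/1, 2/5) 
  a: [2/5, 3/5) ← scaled code falls here ✓
  f: [3/5, 4/5) 
  b: [4/5, 1/1) 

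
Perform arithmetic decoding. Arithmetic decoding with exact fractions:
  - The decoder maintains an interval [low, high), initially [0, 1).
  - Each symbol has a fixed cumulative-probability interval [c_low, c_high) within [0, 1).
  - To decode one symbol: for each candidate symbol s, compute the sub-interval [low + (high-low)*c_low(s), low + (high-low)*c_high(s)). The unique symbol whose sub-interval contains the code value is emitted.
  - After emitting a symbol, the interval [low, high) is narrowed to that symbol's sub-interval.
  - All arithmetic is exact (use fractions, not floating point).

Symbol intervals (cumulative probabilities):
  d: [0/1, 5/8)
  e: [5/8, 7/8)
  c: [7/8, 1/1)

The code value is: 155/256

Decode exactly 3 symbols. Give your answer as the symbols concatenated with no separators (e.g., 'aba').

Answer: dce

Derivation:
Step 1: interval [0/1, 1/1), width = 1/1 - 0/1 = 1/1
  'd': [0/1 + 1/1*0/1, 0/1 + 1/1*5/8) = [0/1, 5/8) <- contains code 155/256
  'e': [0/1 + 1/1*5/8, 0/1 + 1/1*7/8) = [5/8, 7/8)
  'c': [0/1 + 1/1*7/8, 0/1 + 1/1*1/1) = [7/8, 1/1)
  emit 'd', narrow to [0/1, 5/8)
Step 2: interval [0/1, 5/8), width = 5/8 - 0/1 = 5/8
  'd': [0/1 + 5/8*0/1, 0/1 + 5/8*5/8) = [0/1, 25/64)
  'e': [0/1 + 5/8*5/8, 0/1 + 5/8*7/8) = [25/64, 35/64)
  'c': [0/1 + 5/8*7/8, 0/1 + 5/8*1/1) = [35/64, 5/8) <- contains code 155/256
  emit 'c', narrow to [35/64, 5/8)
Step 3: interval [35/64, 5/8), width = 5/8 - 35/64 = 5/64
  'd': [35/64 + 5/64*0/1, 35/64 + 5/64*5/8) = [35/64, 305/512)
  'e': [35/64 + 5/64*5/8, 35/64 + 5/64*7/8) = [305/512, 315/512) <- contains code 155/256
  'c': [35/64 + 5/64*7/8, 35/64 + 5/64*1/1) = [315/512, 5/8)
  emit 'e', narrow to [305/512, 315/512)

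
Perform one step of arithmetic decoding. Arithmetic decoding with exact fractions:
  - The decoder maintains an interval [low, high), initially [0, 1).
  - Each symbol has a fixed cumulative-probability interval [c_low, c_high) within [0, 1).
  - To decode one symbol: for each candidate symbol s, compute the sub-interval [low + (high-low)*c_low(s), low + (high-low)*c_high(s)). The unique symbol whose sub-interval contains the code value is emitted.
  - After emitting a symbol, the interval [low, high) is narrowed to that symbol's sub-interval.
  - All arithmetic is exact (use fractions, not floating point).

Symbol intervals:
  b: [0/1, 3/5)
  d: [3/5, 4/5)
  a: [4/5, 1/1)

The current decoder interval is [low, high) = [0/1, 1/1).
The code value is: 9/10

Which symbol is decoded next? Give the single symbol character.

Interval width = high − low = 1/1 − 0/1 = 1/1
Scaled code = (code − low) / width = (9/10 − 0/1) / 1/1 = 9/10
  b: [0/1, 3/5) 
  d: [3/5, 4/5) 
  a: [4/5, 1/1) ← scaled code falls here ✓

Answer: a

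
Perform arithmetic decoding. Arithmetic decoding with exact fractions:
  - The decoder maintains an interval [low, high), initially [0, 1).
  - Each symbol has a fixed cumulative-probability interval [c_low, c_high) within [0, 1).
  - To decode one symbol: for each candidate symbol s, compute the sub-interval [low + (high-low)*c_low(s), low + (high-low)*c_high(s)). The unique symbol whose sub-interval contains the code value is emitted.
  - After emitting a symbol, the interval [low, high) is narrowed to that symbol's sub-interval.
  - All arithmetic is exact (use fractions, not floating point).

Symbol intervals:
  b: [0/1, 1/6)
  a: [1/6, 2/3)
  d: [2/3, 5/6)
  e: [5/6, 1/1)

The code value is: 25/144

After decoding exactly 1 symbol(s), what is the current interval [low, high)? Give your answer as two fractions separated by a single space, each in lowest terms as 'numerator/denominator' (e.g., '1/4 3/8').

Step 1: interval [0/1, 1/1), width = 1/1 - 0/1 = 1/1
  'b': [0/1 + 1/1*0/1, 0/1 + 1/1*1/6) = [0/1, 1/6)
  'a': [0/1 + 1/1*1/6, 0/1 + 1/1*2/3) = [1/6, 2/3) <- contains code 25/144
  'd': [0/1 + 1/1*2/3, 0/1 + 1/1*5/6) = [2/3, 5/6)
  'e': [0/1 + 1/1*5/6, 0/1 + 1/1*1/1) = [5/6, 1/1)
  emit 'a', narrow to [1/6, 2/3)

Answer: 1/6 2/3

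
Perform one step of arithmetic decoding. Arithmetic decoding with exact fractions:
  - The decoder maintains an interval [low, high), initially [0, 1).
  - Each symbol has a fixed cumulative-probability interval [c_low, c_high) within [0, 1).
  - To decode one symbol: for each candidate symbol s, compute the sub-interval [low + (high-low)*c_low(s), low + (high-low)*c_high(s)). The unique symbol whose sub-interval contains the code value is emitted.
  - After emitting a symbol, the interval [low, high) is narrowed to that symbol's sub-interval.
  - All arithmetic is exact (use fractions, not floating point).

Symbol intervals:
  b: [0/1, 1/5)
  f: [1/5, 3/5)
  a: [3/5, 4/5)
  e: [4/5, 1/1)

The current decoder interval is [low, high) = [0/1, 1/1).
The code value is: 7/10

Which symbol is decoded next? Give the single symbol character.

Interval width = high − low = 1/1 − 0/1 = 1/1
Scaled code = (code − low) / width = (7/10 − 0/1) / 1/1 = 7/10
  b: [0/1, 1/5) 
  f: [1/5, 3/5) 
  a: [3/5, 4/5) ← scaled code falls here ✓
  e: [4/5, 1/1) 

Answer: a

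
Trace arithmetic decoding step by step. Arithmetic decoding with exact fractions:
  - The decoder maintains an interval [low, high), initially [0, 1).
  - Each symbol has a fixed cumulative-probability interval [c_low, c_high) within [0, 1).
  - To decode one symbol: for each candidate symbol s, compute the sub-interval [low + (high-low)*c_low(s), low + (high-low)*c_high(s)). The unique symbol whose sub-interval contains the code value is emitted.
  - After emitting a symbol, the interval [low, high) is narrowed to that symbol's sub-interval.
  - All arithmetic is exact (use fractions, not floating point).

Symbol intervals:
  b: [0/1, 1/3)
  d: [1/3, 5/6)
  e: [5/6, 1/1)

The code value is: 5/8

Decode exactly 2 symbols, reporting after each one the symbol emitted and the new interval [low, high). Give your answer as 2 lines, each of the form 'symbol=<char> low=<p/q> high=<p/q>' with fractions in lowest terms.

Step 1: interval [0/1, 1/1), width = 1/1 - 0/1 = 1/1
  'b': [0/1 + 1/1*0/1, 0/1 + 1/1*1/3) = [0/1, 1/3)
  'd': [0/1 + 1/1*1/3, 0/1 + 1/1*5/6) = [1/3, 5/6) <- contains code 5/8
  'e': [0/1 + 1/1*5/6, 0/1 + 1/1*1/1) = [5/6, 1/1)
  emit 'd', narrow to [1/3, 5/6)
Step 2: interval [1/3, 5/6), width = 5/6 - 1/3 = 1/2
  'b': [1/3 + 1/2*0/1, 1/3 + 1/2*1/3) = [1/3, 1/2)
  'd': [1/3 + 1/2*1/3, 1/3 + 1/2*5/6) = [1/2, 3/4) <- contains code 5/8
  'e': [1/3 + 1/2*5/6, 1/3 + 1/2*1/1) = [3/4, 5/6)
  emit 'd', narrow to [1/2, 3/4)

Answer: symbol=d low=1/3 high=5/6
symbol=d low=1/2 high=3/4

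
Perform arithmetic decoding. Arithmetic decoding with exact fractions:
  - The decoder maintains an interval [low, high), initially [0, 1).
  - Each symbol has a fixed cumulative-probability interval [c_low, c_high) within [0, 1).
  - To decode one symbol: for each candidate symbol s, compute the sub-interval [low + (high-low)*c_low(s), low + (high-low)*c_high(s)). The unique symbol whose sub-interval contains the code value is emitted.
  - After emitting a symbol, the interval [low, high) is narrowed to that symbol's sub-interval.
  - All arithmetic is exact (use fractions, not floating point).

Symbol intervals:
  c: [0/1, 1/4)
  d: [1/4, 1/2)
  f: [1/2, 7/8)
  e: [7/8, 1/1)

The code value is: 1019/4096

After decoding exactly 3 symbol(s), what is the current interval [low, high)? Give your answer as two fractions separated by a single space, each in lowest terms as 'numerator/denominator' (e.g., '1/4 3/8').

Answer: 63/256 1/4

Derivation:
Step 1: interval [0/1, 1/1), width = 1/1 - 0/1 = 1/1
  'c': [0/1 + 1/1*0/1, 0/1 + 1/1*1/4) = [0/1, 1/4) <- contains code 1019/4096
  'd': [0/1 + 1/1*1/4, 0/1 + 1/1*1/2) = [1/4, 1/2)
  'f': [0/1 + 1/1*1/2, 0/1 + 1/1*7/8) = [1/2, 7/8)
  'e': [0/1 + 1/1*7/8, 0/1 + 1/1*1/1) = [7/8, 1/1)
  emit 'c', narrow to [0/1, 1/4)
Step 2: interval [0/1, 1/4), width = 1/4 - 0/1 = 1/4
  'c': [0/1 + 1/4*0/1, 0/1 + 1/4*1/4) = [0/1, 1/16)
  'd': [0/1 + 1/4*1/4, 0/1 + 1/4*1/2) = [1/16, 1/8)
  'f': [0/1 + 1/4*1/2, 0/1 + 1/4*7/8) = [1/8, 7/32)
  'e': [0/1 + 1/4*7/8, 0/1 + 1/4*1/1) = [7/32, 1/4) <- contains code 1019/4096
  emit 'e', narrow to [7/32, 1/4)
Step 3: interval [7/32, 1/4), width = 1/4 - 7/32 = 1/32
  'c': [7/32 + 1/32*0/1, 7/32 + 1/32*1/4) = [7/32, 29/128)
  'd': [7/32 + 1/32*1/4, 7/32 + 1/32*1/2) = [29/128, 15/64)
  'f': [7/32 + 1/32*1/2, 7/32 + 1/32*7/8) = [15/64, 63/256)
  'e': [7/32 + 1/32*7/8, 7/32 + 1/32*1/1) = [63/256, 1/4) <- contains code 1019/4096
  emit 'e', narrow to [63/256, 1/4)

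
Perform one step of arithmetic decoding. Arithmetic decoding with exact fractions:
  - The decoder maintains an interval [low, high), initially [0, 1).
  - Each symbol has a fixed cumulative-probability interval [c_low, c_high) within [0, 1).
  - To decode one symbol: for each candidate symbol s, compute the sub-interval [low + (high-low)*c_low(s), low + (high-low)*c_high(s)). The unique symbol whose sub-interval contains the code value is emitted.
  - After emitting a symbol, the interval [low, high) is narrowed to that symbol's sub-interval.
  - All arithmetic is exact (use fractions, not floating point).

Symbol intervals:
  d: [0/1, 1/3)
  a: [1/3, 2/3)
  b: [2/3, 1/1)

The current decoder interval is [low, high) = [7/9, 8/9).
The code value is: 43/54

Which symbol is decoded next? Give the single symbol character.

Interval width = high − low = 8/9 − 7/9 = 1/9
Scaled code = (code − low) / width = (43/54 − 7/9) / 1/9 = 1/6
  d: [0/1, 1/3) ← scaled code falls here ✓
  a: [1/3, 2/3) 
  b: [2/3, 1/1) 

Answer: d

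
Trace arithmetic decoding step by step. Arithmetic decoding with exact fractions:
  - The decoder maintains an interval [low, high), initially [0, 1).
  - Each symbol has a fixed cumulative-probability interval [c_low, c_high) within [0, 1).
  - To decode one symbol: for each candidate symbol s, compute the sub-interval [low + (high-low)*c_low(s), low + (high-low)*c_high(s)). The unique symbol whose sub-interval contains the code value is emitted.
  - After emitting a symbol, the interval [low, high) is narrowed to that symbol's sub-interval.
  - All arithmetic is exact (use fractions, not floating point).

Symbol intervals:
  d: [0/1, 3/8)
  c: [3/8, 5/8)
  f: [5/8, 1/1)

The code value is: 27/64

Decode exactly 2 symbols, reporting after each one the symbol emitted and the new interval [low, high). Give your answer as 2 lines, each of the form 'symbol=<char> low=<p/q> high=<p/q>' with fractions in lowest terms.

Step 1: interval [0/1, 1/1), width = 1/1 - 0/1 = 1/1
  'd': [0/1 + 1/1*0/1, 0/1 + 1/1*3/8) = [0/1, 3/8)
  'c': [0/1 + 1/1*3/8, 0/1 + 1/1*5/8) = [3/8, 5/8) <- contains code 27/64
  'f': [0/1 + 1/1*5/8, 0/1 + 1/1*1/1) = [5/8, 1/1)
  emit 'c', narrow to [3/8, 5/8)
Step 2: interval [3/8, 5/8), width = 5/8 - 3/8 = 1/4
  'd': [3/8 + 1/4*0/1, 3/8 + 1/4*3/8) = [3/8, 15/32) <- contains code 27/64
  'c': [3/8 + 1/4*3/8, 3/8 + 1/4*5/8) = [15/32, 17/32)
  'f': [3/8 + 1/4*5/8, 3/8 + 1/4*1/1) = [17/32, 5/8)
  emit 'd', narrow to [3/8, 15/32)

Answer: symbol=c low=3/8 high=5/8
symbol=d low=3/8 high=15/32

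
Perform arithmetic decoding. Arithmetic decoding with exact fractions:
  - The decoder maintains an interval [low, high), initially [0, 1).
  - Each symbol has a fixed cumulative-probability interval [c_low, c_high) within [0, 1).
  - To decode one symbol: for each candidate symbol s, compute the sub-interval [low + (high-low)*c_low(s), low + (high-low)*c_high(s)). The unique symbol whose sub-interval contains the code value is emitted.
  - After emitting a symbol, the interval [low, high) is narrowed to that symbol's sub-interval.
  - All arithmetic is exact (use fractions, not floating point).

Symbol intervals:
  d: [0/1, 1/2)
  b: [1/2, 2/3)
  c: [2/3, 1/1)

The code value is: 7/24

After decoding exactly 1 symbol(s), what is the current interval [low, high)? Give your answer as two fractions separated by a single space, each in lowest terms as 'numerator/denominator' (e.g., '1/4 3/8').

Step 1: interval [0/1, 1/1), width = 1/1 - 0/1 = 1/1
  'd': [0/1 + 1/1*0/1, 0/1 + 1/1*1/2) = [0/1, 1/2) <- contains code 7/24
  'b': [0/1 + 1/1*1/2, 0/1 + 1/1*2/3) = [1/2, 2/3)
  'c': [0/1 + 1/1*2/3, 0/1 + 1/1*1/1) = [2/3, 1/1)
  emit 'd', narrow to [0/1, 1/2)

Answer: 0/1 1/2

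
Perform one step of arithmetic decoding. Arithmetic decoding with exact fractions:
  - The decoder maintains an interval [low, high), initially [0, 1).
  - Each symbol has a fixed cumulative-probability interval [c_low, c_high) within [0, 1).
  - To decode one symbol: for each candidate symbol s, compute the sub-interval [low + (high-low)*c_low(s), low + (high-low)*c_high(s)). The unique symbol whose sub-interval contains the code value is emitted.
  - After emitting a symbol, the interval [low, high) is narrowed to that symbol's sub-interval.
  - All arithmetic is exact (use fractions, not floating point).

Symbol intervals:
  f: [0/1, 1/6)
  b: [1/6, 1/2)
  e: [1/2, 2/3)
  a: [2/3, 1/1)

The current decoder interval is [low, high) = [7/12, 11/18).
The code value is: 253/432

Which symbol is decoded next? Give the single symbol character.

Answer: f

Derivation:
Interval width = high − low = 11/18 − 7/12 = 1/36
Scaled code = (code − low) / width = (253/432 − 7/12) / 1/36 = 1/12
  f: [0/1, 1/6) ← scaled code falls here ✓
  b: [1/6, 1/2) 
  e: [1/2, 2/3) 
  a: [2/3, 1/1) 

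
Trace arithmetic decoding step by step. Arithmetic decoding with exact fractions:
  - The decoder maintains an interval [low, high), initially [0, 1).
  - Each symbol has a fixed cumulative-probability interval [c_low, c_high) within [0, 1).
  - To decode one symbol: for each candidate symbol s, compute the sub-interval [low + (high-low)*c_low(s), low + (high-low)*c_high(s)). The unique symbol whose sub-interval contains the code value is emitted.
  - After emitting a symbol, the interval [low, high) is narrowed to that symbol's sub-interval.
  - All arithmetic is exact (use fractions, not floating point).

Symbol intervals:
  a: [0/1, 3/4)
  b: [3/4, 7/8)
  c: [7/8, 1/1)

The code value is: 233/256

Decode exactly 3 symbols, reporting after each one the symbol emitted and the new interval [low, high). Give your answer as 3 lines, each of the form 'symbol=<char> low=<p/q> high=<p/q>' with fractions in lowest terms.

Answer: symbol=c low=7/8 high=1/1
symbol=a low=7/8 high=31/32
symbol=a low=7/8 high=121/128

Derivation:
Step 1: interval [0/1, 1/1), width = 1/1 - 0/1 = 1/1
  'a': [0/1 + 1/1*0/1, 0/1 + 1/1*3/4) = [0/1, 3/4)
  'b': [0/1 + 1/1*3/4, 0/1 + 1/1*7/8) = [3/4, 7/8)
  'c': [0/1 + 1/1*7/8, 0/1 + 1/1*1/1) = [7/8, 1/1) <- contains code 233/256
  emit 'c', narrow to [7/8, 1/1)
Step 2: interval [7/8, 1/1), width = 1/1 - 7/8 = 1/8
  'a': [7/8 + 1/8*0/1, 7/8 + 1/8*3/4) = [7/8, 31/32) <- contains code 233/256
  'b': [7/8 + 1/8*3/4, 7/8 + 1/8*7/8) = [31/32, 63/64)
  'c': [7/8 + 1/8*7/8, 7/8 + 1/8*1/1) = [63/64, 1/1)
  emit 'a', narrow to [7/8, 31/32)
Step 3: interval [7/8, 31/32), width = 31/32 - 7/8 = 3/32
  'a': [7/8 + 3/32*0/1, 7/8 + 3/32*3/4) = [7/8, 121/128) <- contains code 233/256
  'b': [7/8 + 3/32*3/4, 7/8 + 3/32*7/8) = [121/128, 245/256)
  'c': [7/8 + 3/32*7/8, 7/8 + 3/32*1/1) = [245/256, 31/32)
  emit 'a', narrow to [7/8, 121/128)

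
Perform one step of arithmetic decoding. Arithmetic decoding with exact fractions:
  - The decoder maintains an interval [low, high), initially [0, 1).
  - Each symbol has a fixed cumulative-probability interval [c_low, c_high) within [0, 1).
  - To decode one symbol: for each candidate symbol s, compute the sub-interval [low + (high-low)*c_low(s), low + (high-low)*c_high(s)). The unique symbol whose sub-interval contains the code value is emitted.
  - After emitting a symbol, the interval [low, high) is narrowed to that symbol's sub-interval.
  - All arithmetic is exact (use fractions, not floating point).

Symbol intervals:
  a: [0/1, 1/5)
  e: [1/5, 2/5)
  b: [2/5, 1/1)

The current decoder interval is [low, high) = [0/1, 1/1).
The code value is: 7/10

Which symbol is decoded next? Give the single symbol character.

Interval width = high − low = 1/1 − 0/1 = 1/1
Scaled code = (code − low) / width = (7/10 − 0/1) / 1/1 = 7/10
  a: [0/1, 1/5) 
  e: [1/5, 2/5) 
  b: [2/5, 1/1) ← scaled code falls here ✓

Answer: b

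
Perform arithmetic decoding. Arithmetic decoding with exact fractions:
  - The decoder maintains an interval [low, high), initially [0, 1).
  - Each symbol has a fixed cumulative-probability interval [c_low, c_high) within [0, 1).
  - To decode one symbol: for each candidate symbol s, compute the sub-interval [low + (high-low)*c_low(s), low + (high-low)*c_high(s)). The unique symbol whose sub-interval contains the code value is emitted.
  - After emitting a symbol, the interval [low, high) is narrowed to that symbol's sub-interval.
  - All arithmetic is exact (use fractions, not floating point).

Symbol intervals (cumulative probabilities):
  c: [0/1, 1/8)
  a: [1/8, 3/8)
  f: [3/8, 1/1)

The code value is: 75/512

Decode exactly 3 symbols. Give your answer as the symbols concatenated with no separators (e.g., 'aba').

Step 1: interval [0/1, 1/1), width = 1/1 - 0/1 = 1/1
  'c': [0/1 + 1/1*0/1, 0/1 + 1/1*1/8) = [0/1, 1/8)
  'a': [0/1 + 1/1*1/8, 0/1 + 1/1*3/8) = [1/8, 3/8) <- contains code 75/512
  'f': [0/1 + 1/1*3/8, 0/1 + 1/1*1/1) = [3/8, 1/1)
  emit 'a', narrow to [1/8, 3/8)
Step 2: interval [1/8, 3/8), width = 3/8 - 1/8 = 1/4
  'c': [1/8 + 1/4*0/1, 1/8 + 1/4*1/8) = [1/8, 5/32) <- contains code 75/512
  'a': [1/8 + 1/4*1/8, 1/8 + 1/4*3/8) = [5/32, 7/32)
  'f': [1/8 + 1/4*3/8, 1/8 + 1/4*1/1) = [7/32, 3/8)
  emit 'c', narrow to [1/8, 5/32)
Step 3: interval [1/8, 5/32), width = 5/32 - 1/8 = 1/32
  'c': [1/8 + 1/32*0/1, 1/8 + 1/32*1/8) = [1/8, 33/256)
  'a': [1/8 + 1/32*1/8, 1/8 + 1/32*3/8) = [33/256, 35/256)
  'f': [1/8 + 1/32*3/8, 1/8 + 1/32*1/1) = [35/256, 5/32) <- contains code 75/512
  emit 'f', narrow to [35/256, 5/32)

Answer: acf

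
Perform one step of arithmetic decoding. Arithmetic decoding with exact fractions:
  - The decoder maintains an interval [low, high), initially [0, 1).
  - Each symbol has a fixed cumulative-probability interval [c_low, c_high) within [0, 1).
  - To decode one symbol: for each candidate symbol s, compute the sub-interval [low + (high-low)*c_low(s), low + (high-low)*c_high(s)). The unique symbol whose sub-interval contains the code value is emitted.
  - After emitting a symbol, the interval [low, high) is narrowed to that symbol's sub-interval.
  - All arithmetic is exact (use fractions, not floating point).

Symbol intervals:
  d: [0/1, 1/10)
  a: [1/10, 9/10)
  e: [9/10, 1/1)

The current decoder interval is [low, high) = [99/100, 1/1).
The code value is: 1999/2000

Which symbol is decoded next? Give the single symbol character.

Answer: e

Derivation:
Interval width = high − low = 1/1 − 99/100 = 1/100
Scaled code = (code − low) / width = (1999/2000 − 99/100) / 1/100 = 19/20
  d: [0/1, 1/10) 
  a: [1/10, 9/10) 
  e: [9/10, 1/1) ← scaled code falls here ✓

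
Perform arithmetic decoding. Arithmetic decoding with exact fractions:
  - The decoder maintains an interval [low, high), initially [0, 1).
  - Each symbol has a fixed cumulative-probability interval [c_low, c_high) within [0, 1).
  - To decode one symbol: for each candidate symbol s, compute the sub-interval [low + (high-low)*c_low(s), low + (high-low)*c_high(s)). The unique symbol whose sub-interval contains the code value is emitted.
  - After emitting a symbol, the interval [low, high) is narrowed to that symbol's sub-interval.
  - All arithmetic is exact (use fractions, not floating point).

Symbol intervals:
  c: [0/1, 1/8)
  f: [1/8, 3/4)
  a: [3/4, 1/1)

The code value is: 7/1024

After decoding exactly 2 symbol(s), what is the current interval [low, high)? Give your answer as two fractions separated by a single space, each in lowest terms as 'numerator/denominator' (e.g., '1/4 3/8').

Step 1: interval [0/1, 1/1), width = 1/1 - 0/1 = 1/1
  'c': [0/1 + 1/1*0/1, 0/1 + 1/1*1/8) = [0/1, 1/8) <- contains code 7/1024
  'f': [0/1 + 1/1*1/8, 0/1 + 1/1*3/4) = [1/8, 3/4)
  'a': [0/1 + 1/1*3/4, 0/1 + 1/1*1/1) = [3/4, 1/1)
  emit 'c', narrow to [0/1, 1/8)
Step 2: interval [0/1, 1/8), width = 1/8 - 0/1 = 1/8
  'c': [0/1 + 1/8*0/1, 0/1 + 1/8*1/8) = [0/1, 1/64) <- contains code 7/1024
  'f': [0/1 + 1/8*1/8, 0/1 + 1/8*3/4) = [1/64, 3/32)
  'a': [0/1 + 1/8*3/4, 0/1 + 1/8*1/1) = [3/32, 1/8)
  emit 'c', narrow to [0/1, 1/64)

Answer: 0/1 1/64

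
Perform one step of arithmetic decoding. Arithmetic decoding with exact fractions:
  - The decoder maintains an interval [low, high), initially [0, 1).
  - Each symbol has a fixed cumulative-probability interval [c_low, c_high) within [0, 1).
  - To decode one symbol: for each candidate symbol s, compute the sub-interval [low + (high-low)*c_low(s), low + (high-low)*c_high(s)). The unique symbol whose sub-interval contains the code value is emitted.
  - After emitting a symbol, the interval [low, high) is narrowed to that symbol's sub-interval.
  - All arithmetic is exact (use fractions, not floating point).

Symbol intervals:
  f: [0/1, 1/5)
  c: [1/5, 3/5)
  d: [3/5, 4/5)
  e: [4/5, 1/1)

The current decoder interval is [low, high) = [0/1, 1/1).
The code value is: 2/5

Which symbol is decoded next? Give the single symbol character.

Interval width = high − low = 1/1 − 0/1 = 1/1
Scaled code = (code − low) / width = (2/5 − 0/1) / 1/1 = 2/5
  f: [0/1, 1/5) 
  c: [1/5, 3/5) ← scaled code falls here ✓
  d: [3/5, 4/5) 
  e: [4/5, 1/1) 

Answer: c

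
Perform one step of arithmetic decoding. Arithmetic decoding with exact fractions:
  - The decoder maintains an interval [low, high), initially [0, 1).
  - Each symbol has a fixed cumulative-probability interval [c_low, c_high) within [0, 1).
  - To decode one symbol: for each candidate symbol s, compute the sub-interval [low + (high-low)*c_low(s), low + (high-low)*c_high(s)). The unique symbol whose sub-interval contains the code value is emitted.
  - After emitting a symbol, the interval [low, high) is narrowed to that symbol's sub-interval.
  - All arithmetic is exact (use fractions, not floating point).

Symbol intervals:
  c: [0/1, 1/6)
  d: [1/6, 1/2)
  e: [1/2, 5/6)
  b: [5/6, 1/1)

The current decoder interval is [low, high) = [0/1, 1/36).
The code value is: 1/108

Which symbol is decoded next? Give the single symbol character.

Interval width = high − low = 1/36 − 0/1 = 1/36
Scaled code = (code − low) / width = (1/108 − 0/1) / 1/36 = 1/3
  c: [0/1, 1/6) 
  d: [1/6, 1/2) ← scaled code falls here ✓
  e: [1/2, 5/6) 
  b: [5/6, 1/1) 

Answer: d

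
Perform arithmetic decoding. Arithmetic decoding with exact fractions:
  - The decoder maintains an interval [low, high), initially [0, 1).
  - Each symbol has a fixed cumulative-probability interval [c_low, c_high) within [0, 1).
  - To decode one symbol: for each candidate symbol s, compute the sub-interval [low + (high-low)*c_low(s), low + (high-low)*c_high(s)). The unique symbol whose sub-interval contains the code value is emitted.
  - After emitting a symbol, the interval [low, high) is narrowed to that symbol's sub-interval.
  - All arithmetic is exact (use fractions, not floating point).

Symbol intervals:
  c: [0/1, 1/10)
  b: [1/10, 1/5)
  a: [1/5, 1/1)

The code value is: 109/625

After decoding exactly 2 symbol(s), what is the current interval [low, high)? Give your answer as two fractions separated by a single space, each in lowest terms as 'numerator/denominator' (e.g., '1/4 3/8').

Answer: 3/25 1/5

Derivation:
Step 1: interval [0/1, 1/1), width = 1/1 - 0/1 = 1/1
  'c': [0/1 + 1/1*0/1, 0/1 + 1/1*1/10) = [0/1, 1/10)
  'b': [0/1 + 1/1*1/10, 0/1 + 1/1*1/5) = [1/10, 1/5) <- contains code 109/625
  'a': [0/1 + 1/1*1/5, 0/1 + 1/1*1/1) = [1/5, 1/1)
  emit 'b', narrow to [1/10, 1/5)
Step 2: interval [1/10, 1/5), width = 1/5 - 1/10 = 1/10
  'c': [1/10 + 1/10*0/1, 1/10 + 1/10*1/10) = [1/10, 11/100)
  'b': [1/10 + 1/10*1/10, 1/10 + 1/10*1/5) = [11/100, 3/25)
  'a': [1/10 + 1/10*1/5, 1/10 + 1/10*1/1) = [3/25, 1/5) <- contains code 109/625
  emit 'a', narrow to [3/25, 1/5)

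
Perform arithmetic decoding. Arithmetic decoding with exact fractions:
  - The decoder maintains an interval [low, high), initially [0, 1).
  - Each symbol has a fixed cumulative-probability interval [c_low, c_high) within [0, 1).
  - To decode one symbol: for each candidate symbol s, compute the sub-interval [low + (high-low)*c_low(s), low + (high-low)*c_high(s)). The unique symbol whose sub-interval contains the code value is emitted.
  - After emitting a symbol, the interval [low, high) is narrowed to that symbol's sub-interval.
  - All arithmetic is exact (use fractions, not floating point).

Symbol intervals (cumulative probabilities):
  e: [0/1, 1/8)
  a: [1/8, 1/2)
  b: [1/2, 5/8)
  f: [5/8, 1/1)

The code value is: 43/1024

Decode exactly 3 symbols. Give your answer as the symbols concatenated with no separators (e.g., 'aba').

Answer: eab

Derivation:
Step 1: interval [0/1, 1/1), width = 1/1 - 0/1 = 1/1
  'e': [0/1 + 1/1*0/1, 0/1 + 1/1*1/8) = [0/1, 1/8) <- contains code 43/1024
  'a': [0/1 + 1/1*1/8, 0/1 + 1/1*1/2) = [1/8, 1/2)
  'b': [0/1 + 1/1*1/2, 0/1 + 1/1*5/8) = [1/2, 5/8)
  'f': [0/1 + 1/1*5/8, 0/1 + 1/1*1/1) = [5/8, 1/1)
  emit 'e', narrow to [0/1, 1/8)
Step 2: interval [0/1, 1/8), width = 1/8 - 0/1 = 1/8
  'e': [0/1 + 1/8*0/1, 0/1 + 1/8*1/8) = [0/1, 1/64)
  'a': [0/1 + 1/8*1/8, 0/1 + 1/8*1/2) = [1/64, 1/16) <- contains code 43/1024
  'b': [0/1 + 1/8*1/2, 0/1 + 1/8*5/8) = [1/16, 5/64)
  'f': [0/1 + 1/8*5/8, 0/1 + 1/8*1/1) = [5/64, 1/8)
  emit 'a', narrow to [1/64, 1/16)
Step 3: interval [1/64, 1/16), width = 1/16 - 1/64 = 3/64
  'e': [1/64 + 3/64*0/1, 1/64 + 3/64*1/8) = [1/64, 11/512)
  'a': [1/64 + 3/64*1/8, 1/64 + 3/64*1/2) = [11/512, 5/128)
  'b': [1/64 + 3/64*1/2, 1/64 + 3/64*5/8) = [5/128, 23/512) <- contains code 43/1024
  'f': [1/64 + 3/64*5/8, 1/64 + 3/64*1/1) = [23/512, 1/16)
  emit 'b', narrow to [5/128, 23/512)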